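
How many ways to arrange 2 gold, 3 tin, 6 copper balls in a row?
11! / (2! × 3! × 6!) = 4620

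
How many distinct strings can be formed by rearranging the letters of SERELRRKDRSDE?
13! / (3! × 1! × 1! × 2! × 4! × 2!) = 10810800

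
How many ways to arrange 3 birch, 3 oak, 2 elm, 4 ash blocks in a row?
12! / (3! × 3! × 2! × 4!) = 277200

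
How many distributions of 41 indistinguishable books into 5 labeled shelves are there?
C(41+5-1, 5-1) = C(45, 4) = 148995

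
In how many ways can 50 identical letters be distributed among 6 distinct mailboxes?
C(50+6-1, 6-1) = C(55, 5) = 3478761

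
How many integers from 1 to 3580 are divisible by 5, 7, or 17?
⌊3580/5⌋+⌊3580/7⌋+⌊3580/17⌋ - ⌊3580/35⌋-⌊3580/85⌋-⌊3580/119⌋ + ⌊3580/595⌋ = 716+511+210 - 102-42-30 + 6 = 1269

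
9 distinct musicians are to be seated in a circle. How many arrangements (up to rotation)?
Circular: fix one position, arrange the rest. (9-1)! = 40320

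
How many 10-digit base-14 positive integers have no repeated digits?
First digit: 13 choices (nonzero). Then descending: 13 × 13 × 12 × 11 × 10 × 9 × 8 × 7 × 6 × 5 = 3372969600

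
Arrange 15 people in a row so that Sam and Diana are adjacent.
Treat as block: (15-1)! × 2! = 87178291200 × 2 = 174356582400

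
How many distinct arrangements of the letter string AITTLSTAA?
9! / (1! × 1! × 3! × 1! × 3!) = 10080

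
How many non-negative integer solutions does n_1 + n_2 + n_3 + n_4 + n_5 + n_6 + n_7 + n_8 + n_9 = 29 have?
C(29+9-1, 9-1) = C(37, 8) = 38608020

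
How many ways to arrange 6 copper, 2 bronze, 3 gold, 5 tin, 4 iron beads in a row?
20! / (6! × 2! × 3! × 5! × 4!) = 97772875200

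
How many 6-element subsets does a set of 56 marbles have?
C(56,6) = 56!/(6!×50!) = 32468436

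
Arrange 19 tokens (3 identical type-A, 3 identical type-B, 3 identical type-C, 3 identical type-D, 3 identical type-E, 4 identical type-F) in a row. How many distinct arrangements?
19! / (3! × 3! × 3! × 3! × 3! × 4!) = 651819168000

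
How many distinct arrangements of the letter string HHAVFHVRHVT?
11! / (1! × 3! × 4! × 1! × 1! × 1!) = 277200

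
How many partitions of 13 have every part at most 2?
Let r_j(i) = number of partitions of i into parts ≤ j, for i = 0..13. r_1(i) = 1 for all i; r_j(i) = r_{j-1}(i) + r_j(i-j). Rows j = 2..2: ≤2: 1 1 2 2 3 3 4 4 5 5 6 6 7 7. r_2(13) = 7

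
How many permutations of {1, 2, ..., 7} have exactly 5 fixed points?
Choose the 5 fixed points C(7,5) = 21, derange the rest: !2 = Σ_{j=0}^{2} (-1)^j·2!/j! = 2 - 2 + 1 = 1. Product = 21 × 1 = 21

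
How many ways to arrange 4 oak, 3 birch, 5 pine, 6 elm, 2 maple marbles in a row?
20! / (4! × 3! × 5! × 6! × 2!) = 97772875200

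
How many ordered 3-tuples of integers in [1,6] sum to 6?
Coefficient of x^6 in (x + x² + ... + x^6)^3. By inclusion-exclusion on dice exceeding 6: Σ_j (-1)^j C(3,j)·C(6-1-6j, 2) = C(3,0)·C(5,2) = 1·10 = 10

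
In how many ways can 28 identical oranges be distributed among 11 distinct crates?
C(28+11-1, 11-1) = C(38, 10) = 472733756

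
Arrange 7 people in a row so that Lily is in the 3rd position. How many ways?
Fix one position: (7-1)! = 720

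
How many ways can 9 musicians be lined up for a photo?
9! = 362880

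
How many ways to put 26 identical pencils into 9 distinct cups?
C(26+9-1, 9-1) = C(34, 8) = 18156204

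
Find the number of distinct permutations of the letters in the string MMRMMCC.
7! / (1! × 4! × 2!) = 105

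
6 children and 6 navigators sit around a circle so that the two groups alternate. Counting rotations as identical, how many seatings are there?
Fix one of the children: (6-1)! ways for the remaining children, × 6! ways for the navigators = 120 × 720 = 86400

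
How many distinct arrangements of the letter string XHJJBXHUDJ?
10! / (2! × 1! × 1! × 3! × 1! × 2!) = 151200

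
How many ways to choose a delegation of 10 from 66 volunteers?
C(66,10) = 66!/(10!×56!) = 210980549208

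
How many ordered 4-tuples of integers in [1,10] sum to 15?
Coefficient of x^15 in (x + x² + ... + x^10)^4. By inclusion-exclusion on dice exceeding 10: Σ_j (-1)^j C(4,j)·C(15-1-10j, 3) = C(4,0)·C(14,3) - C(4,1)·C(4,3) = 1·364 - 4·4 = 348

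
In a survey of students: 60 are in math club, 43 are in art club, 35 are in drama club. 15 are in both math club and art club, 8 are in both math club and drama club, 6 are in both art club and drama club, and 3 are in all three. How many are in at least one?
|A∪B∪C| = 60+43+35-15-8-6+3 = 112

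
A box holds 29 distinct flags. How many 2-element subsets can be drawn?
C(29,2) = 29!/(2!×27!) = 406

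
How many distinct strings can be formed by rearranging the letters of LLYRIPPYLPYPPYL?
15! / (4! × 4! × 5! × 1! × 1!) = 18918900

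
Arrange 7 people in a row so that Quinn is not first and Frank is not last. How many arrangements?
By inclusion-exclusion: 7! - 2×(7-1)! + (7-2)! = 5040 - 1440 + 120 = 3720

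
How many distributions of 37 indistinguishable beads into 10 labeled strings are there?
C(37+10-1, 10-1) = C(46, 9) = 1101716330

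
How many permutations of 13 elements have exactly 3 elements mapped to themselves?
Choose the 3 fixed points C(13,3) = 286, derange the rest: !10 = Σ_{j=0}^{10} (-1)^j·10!/j! = 3628800 - 3628800 + 1814400 - 604800 + 151200 - 30240 + 5040 - 720 + 90 - 10 + 1 = 1334961. Product = 286 × 1334961 = 381798846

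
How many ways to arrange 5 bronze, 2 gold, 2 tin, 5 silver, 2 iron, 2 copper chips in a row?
18! / (5! × 2! × 2! × 5! × 2! × 2!) = 27788080320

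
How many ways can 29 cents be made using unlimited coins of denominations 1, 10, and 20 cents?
Coefficient of x^29 in 1/(1-x^1) · 1/(1-x^10) · 1/(1-x^20). Case on j = number of 20-cent coins (j = 0..1); remainder r = 29 - 20j is made from {1,10} in ⌊r/10⌋+1 ways. r = 29, 9 → 3 + 1 = 4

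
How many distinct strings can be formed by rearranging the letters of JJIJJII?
7! / (3! × 4!) = 35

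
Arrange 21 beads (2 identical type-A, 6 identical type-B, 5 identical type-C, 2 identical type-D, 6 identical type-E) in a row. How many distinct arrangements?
21! / (2! × 6! × 5! × 2! × 6!) = 205323037920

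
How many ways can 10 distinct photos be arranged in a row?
10! = 3628800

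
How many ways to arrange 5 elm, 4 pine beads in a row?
9! / (5! × 4!) = 126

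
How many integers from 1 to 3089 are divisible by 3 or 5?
⌊3089/3⌋ + ⌊3089/5⌋ - ⌊3089/15⌋ = 1029 + 617 - 205 = 1441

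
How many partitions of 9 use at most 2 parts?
By conjugation, equals partitions of 9 into parts ≤ 2. Let r_j(i) = number of partitions of i into parts ≤ j, for i = 0..9. r_1(i) = 1 for all i; r_j(i) = r_{j-1}(i) + r_j(i-j). Rows j = 2..2: ≤2: 1 1 2 2 3 3 4 4 5 5. r_2(9) = 5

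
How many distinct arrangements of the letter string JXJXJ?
5! / (3! × 2!) = 10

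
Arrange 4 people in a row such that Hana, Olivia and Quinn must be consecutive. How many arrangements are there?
Treat the 3 as one block: (4-3+1)! × 3! = 2 × 6 = 12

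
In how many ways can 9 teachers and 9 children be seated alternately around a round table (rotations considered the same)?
Fix one of the teachers: (9-1)! ways for the remaining teachers, × 9! ways for the children = 40320 × 362880 = 14631321600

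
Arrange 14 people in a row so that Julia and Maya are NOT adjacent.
Total - adjacent = 14! - (14-1)!×2 = 87178291200 - 12454041600 = 74724249600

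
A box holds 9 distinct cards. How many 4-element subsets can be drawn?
C(9,4) = 9!/(4!×5!) = 126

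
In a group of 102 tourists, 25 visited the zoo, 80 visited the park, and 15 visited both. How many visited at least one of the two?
|A∪B| = |A| + |B| - |A∩B| = 25 + 80 - 15 = 90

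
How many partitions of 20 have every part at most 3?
Let r_j(i) = number of partitions of i into parts ≤ j, for i = 0..20. r_1(i) = 1 for all i; r_j(i) = r_{j-1}(i) + r_j(i-j). Rows j = 2..3: ≤2: 1 1 2 2 3 3 4 4 5 5 6 6 7 7 8 8 9 9 10 10 11; ≤3: 1 1 2 3 4 5 7 8 10 12 14 16 19 21 24 27 30 33 37 40 44. r_3(20) = 44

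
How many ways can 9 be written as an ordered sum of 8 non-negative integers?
C(9+8-1, 8-1) = C(16, 7) = 11440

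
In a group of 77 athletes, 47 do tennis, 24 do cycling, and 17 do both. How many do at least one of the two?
|A∪B| = |A| + |B| - |A∩B| = 47 + 24 - 17 = 54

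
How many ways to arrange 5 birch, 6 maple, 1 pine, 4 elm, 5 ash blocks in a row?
21! / (5! × 6! × 1! × 4! × 5!) = 205323037920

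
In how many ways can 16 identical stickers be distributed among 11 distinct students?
C(16+11-1, 11-1) = C(26, 10) = 5311735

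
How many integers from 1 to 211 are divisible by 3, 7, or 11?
⌊211/3⌋+⌊211/7⌋+⌊211/11⌋ - ⌊211/21⌋-⌊211/33⌋-⌊211/77⌋ + ⌊211/231⌋ = 70+30+19 - 10-6-2 + 0 = 101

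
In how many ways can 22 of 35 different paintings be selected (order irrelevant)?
C(35,22) = 35!/(22!×13!) = 1476337800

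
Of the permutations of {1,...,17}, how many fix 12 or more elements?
Exactly j fixed points: C(17,j)·!(17-j); sum over j ≥ 12 (derangement numbers via !m = (m-1)·(!(m-1) + !(m-2)): !0..!5 = 1, 0, 1, 2, 9, 44). Σ_{j=12}^{17} C(17,j)·!(17-j) = C(17,12)·!5 + C(17,13)·!4 + C(17,14)·!3 + C(17,15)·!2 + C(17,16)·!1 + C(17,17)·!0 = 6188·44 + 2380·9 + 680·2 + 136·1 + 17·0 + 1·1 = 295189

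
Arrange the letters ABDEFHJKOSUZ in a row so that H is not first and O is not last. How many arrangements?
By inclusion-exclusion: 12! - 2×(12-1)! + (12-2)! = 479001600 - 79833600 + 3628800 = 402796800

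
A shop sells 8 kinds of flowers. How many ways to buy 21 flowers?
C(21+8-1, 8-1) = C(28, 7) = 1184040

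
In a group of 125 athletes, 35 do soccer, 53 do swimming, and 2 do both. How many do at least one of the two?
|A∪B| = |A| + |B| - |A∩B| = 35 + 53 - 2 = 86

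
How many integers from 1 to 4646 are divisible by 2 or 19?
⌊4646/2⌋ + ⌊4646/19⌋ - ⌊4646/38⌋ = 2323 + 244 - 122 = 2445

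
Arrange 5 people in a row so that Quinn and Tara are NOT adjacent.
Total - adjacent = 5! - (5-1)!×2 = 120 - 48 = 72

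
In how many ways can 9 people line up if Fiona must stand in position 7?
Fix one position: (9-1)! = 40320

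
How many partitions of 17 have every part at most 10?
Let r_j(i) = number of partitions of i into parts ≤ j, for i = 0..17. r_1(i) = 1 for all i; r_j(i) = r_{j-1}(i) + r_j(i-j). Rows j = 2..10: ≤2: 1 1 2 2 3 3 4 4 5 5 6 6 7 7 8 8 9 9; ≤3: 1 1 2 3 4 5 7 8 10 12 14 16 19 21 24 27 30 33; ≤4: 1 1 2 3 5 6 9 11 15 18 23 27 34 39 47 54 64 72; ≤5: 1 1 2 3 5 7 10 13 18 23 30 37 47 57 70 84 101 119; ≤6: 1 1 2 3 5 7 11 14 20 26 35 44 58 71 90 110 136 163; ≤7: 1 1 2 3 5 7 11 15 21 28 38 49 65 82 105 131 164 201; ≤8: 1 1 2 3 5 7 11 15 22 29 40 52 70 89 116 146 186 230; ≤9: 1 1 2 3 5 7 11 15 22 30 41 54 73 94 123 157 201 252; ≤10: 1 1 2 3 5 7 11 15 22 30 42 55 75 97 128 164 212 267. r_10(17) = 267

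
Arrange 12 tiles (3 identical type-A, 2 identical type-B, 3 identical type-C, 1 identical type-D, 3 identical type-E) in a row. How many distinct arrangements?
12! / (3! × 2! × 3! × 1! × 3!) = 1108800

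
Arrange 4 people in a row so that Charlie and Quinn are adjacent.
Treat as block: (4-1)! × 2! = 6 × 2 = 12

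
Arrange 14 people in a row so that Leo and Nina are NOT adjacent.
Total - adjacent = 14! - (14-1)!×2 = 87178291200 - 12454041600 = 74724249600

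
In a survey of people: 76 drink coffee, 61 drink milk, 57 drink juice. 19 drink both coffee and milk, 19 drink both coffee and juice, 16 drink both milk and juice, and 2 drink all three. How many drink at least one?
|A∪B∪C| = 76+61+57-19-19-16+2 = 142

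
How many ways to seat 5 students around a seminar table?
Circular: fix one position, arrange the rest. (5-1)! = 24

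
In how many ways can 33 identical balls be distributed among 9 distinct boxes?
C(33+9-1, 9-1) = C(41, 8) = 95548245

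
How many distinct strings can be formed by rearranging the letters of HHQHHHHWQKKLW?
13! / (2! × 2! × 2! × 1! × 6!) = 1081080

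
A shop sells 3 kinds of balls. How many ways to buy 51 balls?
C(51+3-1, 3-1) = C(53, 2) = 1378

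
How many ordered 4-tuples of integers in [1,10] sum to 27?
Coefficient of x^27 in (x + x² + ... + x^10)^4. By inclusion-exclusion on dice exceeding 10: Σ_j (-1)^j C(4,j)·C(27-1-10j, 3) = C(4,0)·C(26,3) - C(4,1)·C(16,3) + C(4,2)·C(6,3) = 1·2600 - 4·560 + 6·20 = 480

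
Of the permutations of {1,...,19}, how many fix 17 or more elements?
Exactly j fixed points: C(19,j)·!(19-j); sum over j ≥ 17 (derangement numbers via !m = (m-1)·(!(m-1) + !(m-2)): !0..!2 = 1, 0, 1). Σ_{j=17}^{19} C(19,j)·!(19-j) = C(19,17)·!2 + C(19,18)·!1 + C(19,19)·!0 = 171·1 + 19·0 + 1·1 = 172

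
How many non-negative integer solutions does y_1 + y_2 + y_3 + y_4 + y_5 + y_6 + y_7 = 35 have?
C(35+7-1, 7-1) = C(41, 6) = 4496388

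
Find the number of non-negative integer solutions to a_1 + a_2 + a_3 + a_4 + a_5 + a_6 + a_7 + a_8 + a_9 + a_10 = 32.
C(32+10-1, 10-1) = C(41, 9) = 350343565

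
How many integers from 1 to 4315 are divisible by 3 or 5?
⌊4315/3⌋ + ⌊4315/5⌋ - ⌊4315/15⌋ = 1438 + 863 - 287 = 2014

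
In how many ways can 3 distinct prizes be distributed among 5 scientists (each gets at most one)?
P(5,3) = 5!/(5-3)! = 60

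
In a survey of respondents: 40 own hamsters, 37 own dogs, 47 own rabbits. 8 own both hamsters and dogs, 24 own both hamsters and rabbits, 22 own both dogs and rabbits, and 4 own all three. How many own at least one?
|A∪B∪C| = 40+37+47-8-24-22+4 = 74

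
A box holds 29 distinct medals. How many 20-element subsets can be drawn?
C(29,20) = 29!/(20!×9!) = 10015005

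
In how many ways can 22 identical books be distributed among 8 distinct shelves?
C(22+8-1, 8-1) = C(29, 7) = 1560780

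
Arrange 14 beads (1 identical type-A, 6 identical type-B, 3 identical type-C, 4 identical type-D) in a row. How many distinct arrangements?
14! / (1! × 6! × 3! × 4!) = 840840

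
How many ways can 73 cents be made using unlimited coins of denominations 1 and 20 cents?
Coefficient of x^73 in 1/(1-x^1) · 1/(1-x^20). Use j coins of 20 for j = 0..⌊73/20⌋ = 3, the rest in 1s: 3 + 1 = 4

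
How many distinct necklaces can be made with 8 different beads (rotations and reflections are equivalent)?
(8-1)!/2 = 5040/2 = 2520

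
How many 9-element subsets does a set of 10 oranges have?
C(10,9) = 10!/(9!×1!) = 10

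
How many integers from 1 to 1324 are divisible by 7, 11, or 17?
⌊1324/7⌋+⌊1324/11⌋+⌊1324/17⌋ - ⌊1324/77⌋-⌊1324/119⌋-⌊1324/187⌋ + ⌊1324/1309⌋ = 189+120+77 - 17-11-7 + 1 = 352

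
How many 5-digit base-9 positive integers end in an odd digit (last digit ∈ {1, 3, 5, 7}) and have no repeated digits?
Last∈{1,3,5,7}. Last=0: 0. Last nonzero: 4×7×P(7,3) = 5880. Total = 5880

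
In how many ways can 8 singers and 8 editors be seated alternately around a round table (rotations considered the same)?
Fix one of the singers: (8-1)! ways for the remaining singers, × 8! ways for the editors = 5040 × 40320 = 203212800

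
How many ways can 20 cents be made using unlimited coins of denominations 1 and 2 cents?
Coefficient of x^20 in 1/(1-x^1) · 1/(1-x^2). Use j coins of 2 for j = 0..⌊20/2⌋ = 10, the rest in 1s: 10 + 1 = 11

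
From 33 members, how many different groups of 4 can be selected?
C(33,4) = 33!/(4!×29!) = 40920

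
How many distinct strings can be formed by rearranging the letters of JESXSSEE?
8! / (3! × 1! × 1! × 3!) = 1120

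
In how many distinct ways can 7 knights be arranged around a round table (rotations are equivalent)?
Circular: fix one position, arrange the rest. (7-1)! = 720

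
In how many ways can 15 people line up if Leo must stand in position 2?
Fix one position: (15-1)! = 87178291200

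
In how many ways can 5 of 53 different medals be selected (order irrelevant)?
C(53,5) = 53!/(5!×48!) = 2869685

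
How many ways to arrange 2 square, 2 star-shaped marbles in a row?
4! / (2! × 2!) = 6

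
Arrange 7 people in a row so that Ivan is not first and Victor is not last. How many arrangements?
By inclusion-exclusion: 7! - 2×(7-1)! + (7-2)! = 5040 - 1440 + 120 = 3720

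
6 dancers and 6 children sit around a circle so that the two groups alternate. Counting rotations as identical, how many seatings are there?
Fix one of the dancers: (6-1)! ways for the remaining dancers, × 6! ways for the children = 120 × 720 = 86400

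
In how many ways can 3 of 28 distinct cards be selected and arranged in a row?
P(28,3) = 28!/(28-3)! = 19656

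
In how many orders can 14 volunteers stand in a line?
14! = 87178291200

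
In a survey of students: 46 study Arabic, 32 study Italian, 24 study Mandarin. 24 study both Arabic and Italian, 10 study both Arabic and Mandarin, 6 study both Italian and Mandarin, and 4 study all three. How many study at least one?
|A∪B∪C| = 46+32+24-24-10-6+4 = 66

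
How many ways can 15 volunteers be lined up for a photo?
15! = 1307674368000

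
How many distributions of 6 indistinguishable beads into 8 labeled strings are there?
C(6+8-1, 8-1) = C(13, 7) = 1716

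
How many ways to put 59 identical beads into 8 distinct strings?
C(59+8-1, 8-1) = C(66, 7) = 778789440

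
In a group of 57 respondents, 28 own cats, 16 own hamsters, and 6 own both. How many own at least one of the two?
|A∪B| = |A| + |B| - |A∩B| = 28 + 16 - 6 = 38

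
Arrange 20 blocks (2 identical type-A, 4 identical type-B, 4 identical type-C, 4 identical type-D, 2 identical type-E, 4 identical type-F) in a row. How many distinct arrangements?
20! / (2! × 4! × 4! × 4! × 2! × 4!) = 1833241410000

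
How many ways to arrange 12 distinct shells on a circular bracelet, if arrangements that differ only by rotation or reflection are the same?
(12-1)!/2 = 39916800/2 = 19958400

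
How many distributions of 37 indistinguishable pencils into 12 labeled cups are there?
C(37+12-1, 12-1) = C(48, 11) = 22595200368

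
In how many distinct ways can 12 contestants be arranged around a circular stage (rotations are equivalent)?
Circular: fix one position, arrange the rest. (12-1)! = 39916800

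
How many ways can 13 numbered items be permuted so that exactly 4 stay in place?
Choose the 4 fixed points C(13,4) = 715, derange the rest: !9 = Σ_{j=0}^{9} (-1)^j·9!/j! = 362880 - 362880 + 181440 - 60480 + 15120 - 3024 + 504 - 72 + 9 - 1 = 133496. Product = 715 × 133496 = 95449640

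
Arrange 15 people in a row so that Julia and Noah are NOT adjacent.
Total - adjacent = 15! - (15-1)!×2 = 1307674368000 - 174356582400 = 1133317785600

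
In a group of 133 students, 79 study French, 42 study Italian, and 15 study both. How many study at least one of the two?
|A∪B| = |A| + |B| - |A∩B| = 79 + 42 - 15 = 106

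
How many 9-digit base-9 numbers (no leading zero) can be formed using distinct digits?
First digit: 8 choices (nonzero). Then descending: 8 × 8 × 7 × 6 × 5 × 4 × 3 × 2 × 1 = 322560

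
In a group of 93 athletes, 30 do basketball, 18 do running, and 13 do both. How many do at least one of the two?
|A∪B| = |A| + |B| - |A∩B| = 30 + 18 - 13 = 35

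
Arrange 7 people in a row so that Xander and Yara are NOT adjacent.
Total - adjacent = 7! - (7-1)!×2 = 5040 - 1440 = 3600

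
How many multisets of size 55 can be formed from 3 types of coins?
C(55+3-1, 3-1) = C(57, 2) = 1596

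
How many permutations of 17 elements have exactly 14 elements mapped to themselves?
Choose the 14 fixed points C(17,14) = 680, derange the rest: !3 = Σ_{j=0}^{3} (-1)^j·3!/j! = 6 - 6 + 3 - 1 = 2. Product = 680 × 2 = 1360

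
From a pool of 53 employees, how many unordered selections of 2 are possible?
C(53,2) = 53!/(2!×51!) = 1378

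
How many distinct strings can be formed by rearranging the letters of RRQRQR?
6! / (2! × 4!) = 15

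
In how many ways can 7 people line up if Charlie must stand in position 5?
Fix one position: (7-1)! = 720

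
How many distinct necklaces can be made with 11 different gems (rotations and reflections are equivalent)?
(11-1)!/2 = 3628800/2 = 1814400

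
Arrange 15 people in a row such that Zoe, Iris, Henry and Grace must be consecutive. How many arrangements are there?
Treat the 4 as one block: (15-4+1)! × 4! = 479001600 × 24 = 11496038400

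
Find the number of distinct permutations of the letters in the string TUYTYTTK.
8! / (1! × 1! × 4! × 2!) = 840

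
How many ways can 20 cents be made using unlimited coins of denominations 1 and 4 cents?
Coefficient of x^20 in 1/(1-x^1) · 1/(1-x^4). Use j coins of 4 for j = 0..⌊20/4⌋ = 5, the rest in 1s: 5 + 1 = 6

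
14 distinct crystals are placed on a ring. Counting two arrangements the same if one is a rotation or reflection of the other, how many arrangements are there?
(14-1)!/2 = 6227020800/2 = 3113510400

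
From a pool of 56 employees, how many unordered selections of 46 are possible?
C(56,46) = 56!/(46!×10!) = 35607051480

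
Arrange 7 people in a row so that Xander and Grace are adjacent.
Treat as block: (7-1)! × 2! = 720 × 2 = 1440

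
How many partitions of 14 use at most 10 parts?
By conjugation, equals partitions of 14 into parts ≤ 10. Let r_j(i) = number of partitions of i into parts ≤ j, for i = 0..14. r_1(i) = 1 for all i; r_j(i) = r_{j-1}(i) + r_j(i-j). Rows j = 2..10: ≤2: 1 1 2 2 3 3 4 4 5 5 6 6 7 7 8; ≤3: 1 1 2 3 4 5 7 8 10 12 14 16 19 21 24; ≤4: 1 1 2 3 5 6 9 11 15 18 23 27 34 39 47; ≤5: 1 1 2 3 5 7 10 13 18 23 30 37 47 57 70; ≤6: 1 1 2 3 5 7 11 14 20 26 35 44 58 71 90; ≤7: 1 1 2 3 5 7 11 15 21 28 38 49 65 82 105; ≤8: 1 1 2 3 5 7 11 15 22 29 40 52 70 89 116; ≤9: 1 1 2 3 5 7 11 15 22 30 41 54 73 94 123; ≤10: 1 1 2 3 5 7 11 15 22 30 42 55 75 97 128. r_10(14) = 128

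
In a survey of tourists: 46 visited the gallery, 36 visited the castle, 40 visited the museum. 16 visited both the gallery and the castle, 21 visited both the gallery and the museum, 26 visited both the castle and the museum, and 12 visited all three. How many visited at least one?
|A∪B∪C| = 46+36+40-16-21-26+12 = 71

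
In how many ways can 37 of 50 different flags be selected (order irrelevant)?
C(50,37) = 50!/(37!×13!) = 354860518600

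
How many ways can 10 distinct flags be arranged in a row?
10! = 3628800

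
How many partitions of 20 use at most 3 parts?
By conjugation, equals partitions of 20 into parts ≤ 3. Let r_j(i) = number of partitions of i into parts ≤ j, for i = 0..20. r_1(i) = 1 for all i; r_j(i) = r_{j-1}(i) + r_j(i-j). Rows j = 2..3: ≤2: 1 1 2 2 3 3 4 4 5 5 6 6 7 7 8 8 9 9 10 10 11; ≤3: 1 1 2 3 4 5 7 8 10 12 14 16 19 21 24 27 30 33 37 40 44. r_3(20) = 44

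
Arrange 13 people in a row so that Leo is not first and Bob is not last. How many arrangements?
By inclusion-exclusion: 13! - 2×(13-1)! + (13-2)! = 6227020800 - 958003200 + 39916800 = 5308934400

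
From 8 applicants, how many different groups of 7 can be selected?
C(8,7) = 8!/(7!×1!) = 8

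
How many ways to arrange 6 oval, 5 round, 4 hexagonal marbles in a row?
15! / (6! × 5! × 4!) = 630630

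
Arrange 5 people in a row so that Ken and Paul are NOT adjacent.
Total - adjacent = 5! - (5-1)!×2 = 120 - 48 = 72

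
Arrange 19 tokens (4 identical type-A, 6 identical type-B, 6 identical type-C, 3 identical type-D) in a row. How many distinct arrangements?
19! / (4! × 6! × 6! × 3!) = 1629547920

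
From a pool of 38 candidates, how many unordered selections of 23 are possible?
C(38,23) = 38!/(23!×15!) = 15471286560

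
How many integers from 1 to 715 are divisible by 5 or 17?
⌊715/5⌋ + ⌊715/17⌋ - ⌊715/85⌋ = 143 + 42 - 8 = 177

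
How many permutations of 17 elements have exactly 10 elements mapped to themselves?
Choose the 10 fixed points C(17,10) = 19448, derange the rest: !7 = Σ_{j=0}^{7} (-1)^j·7!/j! = 5040 - 5040 + 2520 - 840 + 210 - 42 + 7 - 1 = 1854. Product = 19448 × 1854 = 36056592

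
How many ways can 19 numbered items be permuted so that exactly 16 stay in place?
Choose the 16 fixed points C(19,16) = 969, derange the rest: !3 = Σ_{j=0}^{3} (-1)^j·3!/j! = 6 - 6 + 3 - 1 = 2. Product = 969 × 2 = 1938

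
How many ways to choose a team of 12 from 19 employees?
C(19,12) = 19!/(12!×7!) = 50388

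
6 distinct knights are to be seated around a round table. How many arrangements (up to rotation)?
Circular: fix one position, arrange the rest. (6-1)! = 120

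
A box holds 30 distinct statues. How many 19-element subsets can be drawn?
C(30,19) = 30!/(19!×11!) = 54627300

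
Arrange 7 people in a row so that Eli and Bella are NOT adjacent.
Total - adjacent = 7! - (7-1)!×2 = 5040 - 1440 = 3600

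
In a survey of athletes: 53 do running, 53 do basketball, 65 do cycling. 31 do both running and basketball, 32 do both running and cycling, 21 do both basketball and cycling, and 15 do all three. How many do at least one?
|A∪B∪C| = 53+53+65-31-32-21+15 = 102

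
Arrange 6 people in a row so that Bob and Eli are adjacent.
Treat as block: (6-1)! × 2! = 120 × 2 = 240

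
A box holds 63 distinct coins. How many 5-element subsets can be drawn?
C(63,5) = 63!/(5!×58!) = 7028847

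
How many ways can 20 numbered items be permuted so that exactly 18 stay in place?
Choose the 18 fixed points C(20,18) = 190, derange the rest: !2 = Σ_{j=0}^{2} (-1)^j·2!/j! = 2 - 2 + 1 = 1. Product = 190 × 1 = 190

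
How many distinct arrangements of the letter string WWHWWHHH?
8! / (4! × 4!) = 70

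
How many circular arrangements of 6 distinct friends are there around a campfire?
Circular: fix one position, arrange the rest. (6-1)! = 120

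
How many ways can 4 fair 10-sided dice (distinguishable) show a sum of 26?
Coefficient of x^26 in (x + x² + ... + x^10)^4. By inclusion-exclusion on dice exceeding 10: Σ_j (-1)^j C(4,j)·C(26-1-10j, 3) = C(4,0)·C(25,3) - C(4,1)·C(15,3) + C(4,2)·C(5,3) = 1·2300 - 4·455 + 6·10 = 540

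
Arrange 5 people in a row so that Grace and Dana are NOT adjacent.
Total - adjacent = 5! - (5-1)!×2 = 120 - 48 = 72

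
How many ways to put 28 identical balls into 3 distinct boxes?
C(28+3-1, 3-1) = C(30, 2) = 435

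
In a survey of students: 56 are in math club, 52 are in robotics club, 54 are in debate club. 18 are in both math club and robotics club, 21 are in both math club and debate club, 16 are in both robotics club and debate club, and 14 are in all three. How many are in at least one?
|A∪B∪C| = 56+52+54-18-21-16+14 = 121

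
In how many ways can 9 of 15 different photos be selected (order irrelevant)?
C(15,9) = 15!/(9!×6!) = 5005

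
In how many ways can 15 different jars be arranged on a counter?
15! = 1307674368000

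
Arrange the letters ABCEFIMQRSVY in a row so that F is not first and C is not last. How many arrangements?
By inclusion-exclusion: 12! - 2×(12-1)! + (12-2)! = 479001600 - 79833600 + 3628800 = 402796800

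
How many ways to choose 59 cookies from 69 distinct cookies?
C(69,59) = 69!/(59!×10!) = 340032449328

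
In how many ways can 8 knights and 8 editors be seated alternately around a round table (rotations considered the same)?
Fix one of the knights: (8-1)! ways for the remaining knights, × 8! ways for the editors = 5040 × 40320 = 203212800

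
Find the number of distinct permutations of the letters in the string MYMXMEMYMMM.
11! / (7! × 1! × 1! × 2!) = 3960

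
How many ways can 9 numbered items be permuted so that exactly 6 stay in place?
Choose the 6 fixed points C(9,6) = 84, derange the rest: !3 = Σ_{j=0}^{3} (-1)^j·3!/j! = 6 - 6 + 3 - 1 = 2. Product = 84 × 2 = 168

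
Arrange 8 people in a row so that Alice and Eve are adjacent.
Treat as block: (8-1)! × 2! = 5040 × 2 = 10080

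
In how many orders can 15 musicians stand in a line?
15! = 1307674368000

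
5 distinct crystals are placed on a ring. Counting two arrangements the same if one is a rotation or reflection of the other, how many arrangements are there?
(5-1)!/2 = 24/2 = 12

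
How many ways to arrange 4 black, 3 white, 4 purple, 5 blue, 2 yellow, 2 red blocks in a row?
20! / (4! × 3! × 4! × 5! × 2! × 2!) = 1466593128000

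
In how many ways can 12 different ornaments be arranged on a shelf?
12! = 479001600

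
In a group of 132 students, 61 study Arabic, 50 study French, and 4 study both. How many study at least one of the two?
|A∪B| = |A| + |B| - |A∩B| = 61 + 50 - 4 = 107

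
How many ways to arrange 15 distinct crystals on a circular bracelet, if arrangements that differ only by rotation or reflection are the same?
(15-1)!/2 = 87178291200/2 = 43589145600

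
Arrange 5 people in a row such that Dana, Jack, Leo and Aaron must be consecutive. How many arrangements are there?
Treat the 4 as one block: (5-4+1)! × 4! = 2 × 24 = 48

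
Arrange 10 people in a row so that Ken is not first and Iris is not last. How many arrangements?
By inclusion-exclusion: 10! - 2×(10-1)! + (10-2)! = 3628800 - 725760 + 40320 = 2943360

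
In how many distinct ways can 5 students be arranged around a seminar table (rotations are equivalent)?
Circular: fix one position, arrange the rest. (5-1)! = 24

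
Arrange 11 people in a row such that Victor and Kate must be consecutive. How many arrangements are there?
Treat the 2 as one block: (11-2+1)! × 2! = 3628800 × 2 = 7257600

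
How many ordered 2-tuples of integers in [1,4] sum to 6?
Coefficient of x^6 in (x + x² + ... + x^4)^2. By inclusion-exclusion on dice exceeding 4: Σ_j (-1)^j C(2,j)·C(6-1-4j, 1) = C(2,0)·C(5,1) - C(2,1)·C(1,1) = 1·5 - 2·1 = 3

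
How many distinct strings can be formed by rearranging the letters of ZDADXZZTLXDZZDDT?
16! / (5! × 1! × 2! × 5! × 1! × 2!) = 363242880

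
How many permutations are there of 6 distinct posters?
6! = 720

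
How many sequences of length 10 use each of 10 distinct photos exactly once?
10! = 3628800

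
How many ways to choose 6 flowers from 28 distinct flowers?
C(28,6) = 28!/(6!×22!) = 376740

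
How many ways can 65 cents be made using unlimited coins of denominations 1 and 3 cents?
Coefficient of x^65 in 1/(1-x^1) · 1/(1-x^3). Use j coins of 3 for j = 0..⌊65/3⌋ = 21, the rest in 1s: 21 + 1 = 22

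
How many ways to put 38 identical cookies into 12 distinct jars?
C(38+12-1, 12-1) = C(49, 11) = 29135916264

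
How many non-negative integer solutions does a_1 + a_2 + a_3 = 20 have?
C(20+3-1, 3-1) = C(22, 2) = 231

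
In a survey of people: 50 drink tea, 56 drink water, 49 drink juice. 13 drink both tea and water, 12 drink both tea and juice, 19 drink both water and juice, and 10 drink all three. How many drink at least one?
|A∪B∪C| = 50+56+49-13-12-19+10 = 121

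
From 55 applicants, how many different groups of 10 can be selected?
C(55,10) = 55!/(10!×45!) = 29248649430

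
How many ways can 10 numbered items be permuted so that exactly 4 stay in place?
Choose the 4 fixed points C(10,4) = 210, derange the rest: !6 = Σ_{j=0}^{6} (-1)^j·6!/j! = 720 - 720 + 360 - 120 + 30 - 6 + 1 = 265. Product = 210 × 265 = 55650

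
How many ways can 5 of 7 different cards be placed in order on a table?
P(7,5) = 7!/(7-5)! = 2520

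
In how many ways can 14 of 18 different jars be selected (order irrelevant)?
C(18,14) = 18!/(14!×4!) = 3060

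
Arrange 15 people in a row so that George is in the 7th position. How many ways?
Fix one position: (15-1)! = 87178291200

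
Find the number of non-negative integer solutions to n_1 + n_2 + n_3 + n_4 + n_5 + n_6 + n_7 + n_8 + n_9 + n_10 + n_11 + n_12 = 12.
C(12+12-1, 12-1) = C(23, 11) = 1352078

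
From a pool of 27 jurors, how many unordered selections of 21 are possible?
C(27,21) = 27!/(21!×6!) = 296010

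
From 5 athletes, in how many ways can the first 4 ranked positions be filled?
P(5,4) = 5!/(5-4)! = 120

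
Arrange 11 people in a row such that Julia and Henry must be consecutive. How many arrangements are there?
Treat the 2 as one block: (11-2+1)! × 2! = 3628800 × 2 = 7257600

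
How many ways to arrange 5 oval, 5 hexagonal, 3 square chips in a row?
13! / (5! × 5! × 3!) = 72072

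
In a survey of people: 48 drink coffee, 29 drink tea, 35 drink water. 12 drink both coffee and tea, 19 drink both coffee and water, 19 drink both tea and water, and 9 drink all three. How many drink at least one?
|A∪B∪C| = 48+29+35-12-19-19+9 = 71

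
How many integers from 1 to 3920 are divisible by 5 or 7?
⌊3920/5⌋ + ⌊3920/7⌋ - ⌊3920/35⌋ = 784 + 560 - 112 = 1232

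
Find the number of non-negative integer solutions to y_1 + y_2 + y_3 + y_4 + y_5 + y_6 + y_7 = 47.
C(47+7-1, 7-1) = C(53, 6) = 22957480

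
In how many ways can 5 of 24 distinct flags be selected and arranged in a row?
P(24,5) = 24!/(24-5)! = 5100480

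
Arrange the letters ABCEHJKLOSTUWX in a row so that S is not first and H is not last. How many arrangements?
By inclusion-exclusion: 14! - 2×(14-1)! + (14-2)! = 87178291200 - 12454041600 + 479001600 = 75203251200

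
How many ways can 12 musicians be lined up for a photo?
12! = 479001600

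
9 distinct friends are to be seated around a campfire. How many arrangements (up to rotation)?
Circular: fix one position, arrange the rest. (9-1)! = 40320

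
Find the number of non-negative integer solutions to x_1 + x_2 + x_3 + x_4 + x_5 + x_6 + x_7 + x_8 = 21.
C(21+8-1, 8-1) = C(28, 7) = 1184040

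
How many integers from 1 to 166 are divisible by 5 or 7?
⌊166/5⌋ + ⌊166/7⌋ - ⌊166/35⌋ = 33 + 23 - 4 = 52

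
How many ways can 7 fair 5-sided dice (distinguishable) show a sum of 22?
Coefficient of x^22 in (x + x² + ... + x^5)^7. By inclusion-exclusion on dice exceeding 5: Σ_j (-1)^j C(7,j)·C(22-1-5j, 6) = C(7,0)·C(21,6) - C(7,1)·C(16,6) + C(7,2)·C(11,6) - C(7,3)·C(6,6) = 1·54264 - 7·8008 + 21·462 - 35·1 = 7875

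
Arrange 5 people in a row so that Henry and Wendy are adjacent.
Treat as block: (5-1)! × 2! = 24 × 2 = 48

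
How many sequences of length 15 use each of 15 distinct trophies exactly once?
15! = 1307674368000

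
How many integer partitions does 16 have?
Pentagonal recurrence p(n) = p(n-1) + p(n-2) - p(n-5) - p(n-7) + p(n-12) + p(n-15) - ... gives p(0..15) = 1, 1, 2, 3, 5, 7, 11, 15, 22, 30, 42, 56, 77, 101, 135, 176. p(16) = p(15) + p(14) - p(11) - p(9) + p(4) + p(1) = 176 + 135 - 56 - 30 + 5 + 1 = 231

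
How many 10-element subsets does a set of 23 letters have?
C(23,10) = 23!/(10!×13!) = 1144066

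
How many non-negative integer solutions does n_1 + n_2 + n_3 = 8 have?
C(8+3-1, 3-1) = C(10, 2) = 45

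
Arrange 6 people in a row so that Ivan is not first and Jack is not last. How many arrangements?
By inclusion-exclusion: 6! - 2×(6-1)! + (6-2)! = 720 - 240 + 24 = 504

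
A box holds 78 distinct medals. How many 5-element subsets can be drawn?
C(78,5) = 78!/(5!×73!) = 21111090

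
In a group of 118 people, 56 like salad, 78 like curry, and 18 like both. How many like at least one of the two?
|A∪B| = |A| + |B| - |A∩B| = 56 + 78 - 18 = 116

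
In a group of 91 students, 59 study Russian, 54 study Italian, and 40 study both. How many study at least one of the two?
|A∪B| = |A| + |B| - |A∩B| = 59 + 54 - 40 = 73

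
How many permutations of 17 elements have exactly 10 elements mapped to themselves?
Choose the 10 fixed points C(17,10) = 19448, derange the rest: !7 = Σ_{j=0}^{7} (-1)^j·7!/j! = 5040 - 5040 + 2520 - 840 + 210 - 42 + 7 - 1 = 1854. Product = 19448 × 1854 = 36056592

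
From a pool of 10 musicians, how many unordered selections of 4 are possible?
C(10,4) = 10!/(4!×6!) = 210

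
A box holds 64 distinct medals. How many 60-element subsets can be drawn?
C(64,60) = 64!/(60!×4!) = 635376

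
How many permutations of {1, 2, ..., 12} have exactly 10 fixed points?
Choose the 10 fixed points C(12,10) = 66, derange the rest: !2 = Σ_{j=0}^{2} (-1)^j·2!/j! = 2 - 2 + 1 = 1. Product = 66 × 1 = 66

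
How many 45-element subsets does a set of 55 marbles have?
C(55,45) = 55!/(45!×10!) = 29248649430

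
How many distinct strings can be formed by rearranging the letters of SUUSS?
5! / (2! × 3!) = 10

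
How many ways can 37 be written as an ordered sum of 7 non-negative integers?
C(37+7-1, 7-1) = C(43, 6) = 6096454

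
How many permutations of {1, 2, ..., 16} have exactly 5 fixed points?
Choose the 5 fixed points C(16,5) = 4368, derange the rest: !11 = Σ_{j=0}^{11} (-1)^j·11!/j! = 39916800 - 39916800 + 19958400 - 6652800 + 1663200 - 332640 + 55440 - 7920 + 990 - 110 + 11 - 1 = 14684570. Product = 4368 × 14684570 = 64142201760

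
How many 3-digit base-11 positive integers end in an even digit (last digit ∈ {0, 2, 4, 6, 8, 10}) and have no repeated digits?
Last∈{0,2,4,6,8,10}. Last=0: 90. Last nonzero: 5×9×P(9,1) = 405. Total = 495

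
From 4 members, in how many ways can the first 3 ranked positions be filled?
P(4,3) = 4!/(4-3)! = 24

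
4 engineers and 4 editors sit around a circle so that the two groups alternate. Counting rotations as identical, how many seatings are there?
Fix one of the engineers: (4-1)! ways for the remaining engineers, × 4! ways for the editors = 6 × 24 = 144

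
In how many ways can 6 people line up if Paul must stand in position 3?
Fix one position: (6-1)! = 120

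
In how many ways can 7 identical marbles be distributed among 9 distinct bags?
C(7+9-1, 9-1) = C(15, 8) = 6435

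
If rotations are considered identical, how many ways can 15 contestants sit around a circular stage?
Circular: fix one position, arrange the rest. (15-1)! = 87178291200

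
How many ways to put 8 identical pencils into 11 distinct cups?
C(8+11-1, 11-1) = C(18, 10) = 43758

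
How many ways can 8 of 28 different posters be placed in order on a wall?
P(28,8) = 28!/(28-8)! = 125318793600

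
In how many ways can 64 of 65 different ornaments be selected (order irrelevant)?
C(65,64) = 65!/(64!×1!) = 65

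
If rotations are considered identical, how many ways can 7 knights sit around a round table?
Circular: fix one position, arrange the rest. (7-1)! = 720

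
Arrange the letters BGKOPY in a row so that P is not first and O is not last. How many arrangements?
By inclusion-exclusion: 6! - 2×(6-1)! + (6-2)! = 720 - 240 + 24 = 504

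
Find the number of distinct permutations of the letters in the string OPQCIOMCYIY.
11! / (2! × 2! × 1! × 2! × 1! × 2! × 1!) = 2494800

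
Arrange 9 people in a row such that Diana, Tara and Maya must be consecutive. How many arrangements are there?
Treat the 3 as one block: (9-3+1)! × 3! = 5040 × 6 = 30240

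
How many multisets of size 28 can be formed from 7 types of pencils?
C(28+7-1, 7-1) = C(34, 6) = 1344904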